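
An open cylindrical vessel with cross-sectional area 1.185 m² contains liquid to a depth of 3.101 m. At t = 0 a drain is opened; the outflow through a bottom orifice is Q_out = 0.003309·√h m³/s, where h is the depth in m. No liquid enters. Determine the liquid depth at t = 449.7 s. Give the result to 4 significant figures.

1.284 m

A dh/dt = −Q_out = −0.003309 √h.
This is separable: 2 d(√h)/dt = −0.003309/A, so √h = √h₀ − (0.003309/(2A)) t.
√h = √3.101 − 0.003309·449.7/(2·1.185) = 1.76097 − 0.627872 = 1.13309.
h = 1.13309² = 1.28390 m.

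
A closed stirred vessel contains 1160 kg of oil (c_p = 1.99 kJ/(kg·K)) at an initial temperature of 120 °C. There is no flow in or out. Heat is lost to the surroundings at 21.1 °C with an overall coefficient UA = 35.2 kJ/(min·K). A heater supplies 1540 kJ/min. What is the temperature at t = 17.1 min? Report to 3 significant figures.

107 °C

Lumped-capacitance energy balance: M c_p dT/dt = UA(T_amb − T) + Q̇.
dT/dt = (T_ss − T)/τ with T_ss = T_amb + Q̇/UA = 21.1 + 1540/35.2 = 64.850 °C, τ = M c_p/UA = 1160·1.99/35.2 = 65.580 min.
This is linear first-order; T(t) = T_ss + (T₀ − T_ss) e^(−t/τ).
T(17.1) = 64.850 + (55.150)·0.77047 = 107.34 °C.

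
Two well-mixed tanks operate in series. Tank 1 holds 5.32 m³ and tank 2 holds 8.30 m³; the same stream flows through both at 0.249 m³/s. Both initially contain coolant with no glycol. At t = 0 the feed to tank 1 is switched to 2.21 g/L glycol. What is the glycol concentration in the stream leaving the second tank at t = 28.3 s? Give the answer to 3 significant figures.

Each tank obeys Vᵢ dCᵢ/dt = Q(Cᵢ₋₁ − Cᵢ), so τᵢ = Vᵢ/Q.
τ₁ = 5.32/0.249 = 21.365 s; τ₂ = 8.30/0.249 = 33.333 s.
Solving the cascade with C₁(0)=C₂(0)=0 gives C₂(t) = C_in[1 − (τ₁ e^(−t/τ₁) − τ₂ e^(−t/τ₂))/(τ₁ − τ₂)].
At t = 28.3: e^(−t/τ₁) = 0.26592, e^(−t/τ₂) = 0.42784.
C₂ = 2.21·[1 − (21.365·0.26592 − 33.333·0.42784)/(-11.968)] = 2.21·0.28308 = 0.62562 g/L.

0.626 g/L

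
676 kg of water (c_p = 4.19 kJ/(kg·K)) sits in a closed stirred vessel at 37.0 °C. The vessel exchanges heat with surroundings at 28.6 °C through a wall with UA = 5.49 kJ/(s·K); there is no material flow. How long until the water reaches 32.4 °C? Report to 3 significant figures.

Lumped-capacitance energy balance: M c_p dT/dt = UA(T_amb − T).
τ = M c_p/UA = 515.93 s; T_ss = T_amb = 28.600 °C.
T(t) = T_ss + (T₀ − T_ss)e^(−t/τ); set T = 32.4:
t = −τ ln[(T − T_ss)/(T₀ − T_ss)] = −515.93 · ln(0.45238) = 409.25 s.

409 s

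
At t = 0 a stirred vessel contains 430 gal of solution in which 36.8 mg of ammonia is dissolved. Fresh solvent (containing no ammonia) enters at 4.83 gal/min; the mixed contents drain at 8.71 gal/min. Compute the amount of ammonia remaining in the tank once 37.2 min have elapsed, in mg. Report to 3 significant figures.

Let m(t) be the amount of ammonia. Volume: V(t) = V₀ + (Q_in − Q_out) t = 430 − 3.8800 t; V(37.2) = 285.66 gal.
No ammonia enters, so dm/dt = −Q_out · (m/V).
Separate: dm/m = −Q_out dt/V(t) ⇒ ln(m/m₀) = −(Q_out/(Q_in−Q_out)) ln(V/V₀).
m = m₀ (V₀/V)^(Q_out/(Q_in−Q_out)) = 36.8 × (430/285.66)^(-2.2448) = 14.694 mg.

14.7 mg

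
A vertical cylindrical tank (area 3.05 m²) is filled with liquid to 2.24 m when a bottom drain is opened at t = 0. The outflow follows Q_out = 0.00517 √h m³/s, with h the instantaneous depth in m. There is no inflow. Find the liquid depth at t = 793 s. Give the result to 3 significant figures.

A dh/dt = −Q_out = −0.00517 √h.
Separate and integrate: 2(√h − √h₀) = −(0.00517/A) t.
√h = √2.24 − 0.00517·793/(2·3.05) = 1.4967 − 0.67210 = 0.82456.
h = 0.82456² = 0.67990 m.

0.680 m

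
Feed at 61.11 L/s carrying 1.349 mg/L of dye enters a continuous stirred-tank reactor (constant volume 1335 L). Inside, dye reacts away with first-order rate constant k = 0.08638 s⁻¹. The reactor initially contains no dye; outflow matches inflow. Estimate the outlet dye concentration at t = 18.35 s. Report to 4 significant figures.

Species balance: V dC/dt = Q C_in − Q C − k V C.
dC/dt = (Q/V) C_in − (Q/V + k) C; effective rate a = Q/V + k = 0.0457753 + 0.08638 = 0.132155 s⁻¹.
C_ss = Q C_in/(Q + kV) = 0.467260 mg/L; C(t) = C_ss + (C₀ − C_ss) e^(−a t).
C(18.35) = 0.467260 + (-0.467260)·e^(−0.132155·18.35) = 0.467260 + (-0.467260)·0.0884737 = 0.425920 mg/L.

0.4259 mg/L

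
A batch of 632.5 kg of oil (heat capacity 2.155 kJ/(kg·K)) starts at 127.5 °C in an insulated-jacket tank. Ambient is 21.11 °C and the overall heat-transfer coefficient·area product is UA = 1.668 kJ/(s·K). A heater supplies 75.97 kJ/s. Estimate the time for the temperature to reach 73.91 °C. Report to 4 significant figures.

1738 s

Lumped-capacitance energy balance: M c_p dT/dt = UA(T_amb − T) + Q̇.
τ = M c_p/UA = 817.169 s; T_ss = T_amb + Q̇/UA = 21.11 + 75.97/1.668 = 66.6556 °C.
T(t) = T_ss + (T₀ − T_ss)e^(−t/τ); set T = 73.91:
t = −τ ln[(T − T_ss)/(T₀ − T_ss)] = −817.169 · ln(0.119229) = 1737.88 s.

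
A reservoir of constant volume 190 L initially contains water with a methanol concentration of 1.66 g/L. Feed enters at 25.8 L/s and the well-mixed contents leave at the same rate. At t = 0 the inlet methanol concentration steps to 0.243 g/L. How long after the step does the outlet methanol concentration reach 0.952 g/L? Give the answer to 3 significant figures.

Transient balance on the dissolved component: V dC/dt = Q(C_in − C), so τ = V/Q = 7.3643 s.
C(t) = C_in + (C₀ − C_in) e^(−t/τ). Set C = 0.952 and solve for t:
e^(−t/τ) = (C − C_in)/(C₀ − C_in) = (0.952 − 0.243)/(1.66 − 0.243) = 0.50035
t = −τ ln(…) = 7.3643 × 0.69244 = 5.0994 s.

5.10 s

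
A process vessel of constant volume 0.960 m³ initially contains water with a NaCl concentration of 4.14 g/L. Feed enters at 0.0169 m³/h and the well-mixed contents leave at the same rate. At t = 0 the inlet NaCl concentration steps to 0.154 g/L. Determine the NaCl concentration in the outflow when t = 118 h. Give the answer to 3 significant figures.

Mass balance on the solute (V constant): V dC/dt = Q(C_in − C).
So dC/dt = (C_in − C)/τ with τ = V/Q = 0.960/0.0169 = 56.805 h.
Integrating: C(t) = C_in + (C₀ − C_in) e^(−t/τ).
C(118) = 0.154 + (4.14 − 0.154)·e^(−118/56.805) = 0.154 + (3.9860)·0.12527 = 0.65332 g/L.

0.653 g/L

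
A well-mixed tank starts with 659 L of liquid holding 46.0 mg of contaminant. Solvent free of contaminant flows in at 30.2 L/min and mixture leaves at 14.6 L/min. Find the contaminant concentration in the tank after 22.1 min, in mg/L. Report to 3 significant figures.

0.0309 mg/L

Total volume: dV/dt = Q_in − Q_out = 15.600 L/min, so V(t) = 659 + 15.600 t and V(22.1) = 1003.8 L.
Species balance (pure solvent in): dm/dt = −Q_out · m/V(t).
Separate: dm/m = −Q_out dt/V(t) ⇒ ln(m/m₀) = −(Q_out/(Q_in−Q_out)) ln(V/V₀).
m = m₀ (V₀/V)^(Q_out/(Q_in−Q_out)) = 46.0 × (659/1003.8)^(0.93590) = 31.026 mg.
C = m/V = 31.026/1003.8 = 0.030910 mg/L.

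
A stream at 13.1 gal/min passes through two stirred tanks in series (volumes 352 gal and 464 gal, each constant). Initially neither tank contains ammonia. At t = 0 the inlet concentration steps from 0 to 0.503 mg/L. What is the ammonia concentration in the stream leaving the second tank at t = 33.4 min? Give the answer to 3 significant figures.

0.148 mg/L

Time constants: τᵢ = Vᵢ/Q for each well-mixed tank.
τ₁ = 352/13.1 = 26.870 min; τ₂ = 464/13.1 = 35.420 min.
Tank 1: C₁ = C_in(1 − e^(−t/τ₁)). Tank 2 (τ₁ ≠ τ₂): C₂ = C_in[1 − (τ₁ e^(−t/τ₁) − τ₂ e^(−t/τ₂))/(τ₁ − τ₂)].
At t = 33.4: e^(−t/τ₁) = 0.28851, e^(−t/τ₂) = 0.38947.
C₂ = 0.503·[1 − (26.870·0.28851 − 35.420·0.38947)/(-8.5496)] = 0.503·0.29325 = 0.14750 mg/L.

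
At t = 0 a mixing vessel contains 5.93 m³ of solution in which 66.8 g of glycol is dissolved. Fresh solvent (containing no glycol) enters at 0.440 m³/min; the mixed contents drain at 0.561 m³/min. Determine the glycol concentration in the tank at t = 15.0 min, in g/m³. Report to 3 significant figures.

2.98 g/m³

Total volume: dV/dt = Q_in − Q_out = -0.12100 m³/min, so V(t) = 5.93 − 0.12100 t and V(15.0) = 4.1150 m³.
No glycol enters, so dm/dt = −Q_out · (m/V).
dm/m = −Q_out dt/(V₀ − 0.12100 t); integrating gives ln(m/m₀) = −(Q_out/(Q_in−Q_out)) ln(V/V₀).
m = m₀ (V₀/V)^(Q_out/(Q_in−Q_out)) = 66.8 × (5.93/4.1150)^(-4.6364) = 12.276 g.
C = m/V = 12.276/4.1150 = 2.9832 g/m³.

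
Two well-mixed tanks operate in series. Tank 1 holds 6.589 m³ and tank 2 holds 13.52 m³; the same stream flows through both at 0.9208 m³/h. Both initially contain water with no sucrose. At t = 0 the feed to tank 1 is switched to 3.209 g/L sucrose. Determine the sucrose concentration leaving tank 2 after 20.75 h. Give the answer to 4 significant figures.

Each tank obeys Vᵢ dCᵢ/dt = Q(Cᵢ₋₁ − Cᵢ), so τᵢ = Vᵢ/Q.
τ₁ = 6.589/0.9208 = 7.15573 h; τ₂ = 13.52/0.9208 = 14.6829 h.
Tank 1: C₁ = C_in(1 − e^(−t/τ₁)). Tank 2 (τ₁ ≠ τ₂): C₂ = C_in[1 − (τ₁ e^(−t/τ₁) − τ₂ e^(−t/τ₂))/(τ₁ − τ₂)].
At t = 20.75: e^(−t/τ₁) = 0.0550357, e^(−t/τ₂) = 0.243361.
C₂ = 3.209·[1 − (7.15573·0.0550357 − 14.6829·0.243361)/(-7.52715)] = 3.209·0.577607 = 1.85354 g/L.

1.854 g/L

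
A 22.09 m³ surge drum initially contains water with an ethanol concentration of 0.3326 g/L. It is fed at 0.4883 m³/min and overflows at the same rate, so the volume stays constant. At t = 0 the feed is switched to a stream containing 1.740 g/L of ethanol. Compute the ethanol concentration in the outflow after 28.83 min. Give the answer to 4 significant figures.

Transient balance on the dissolved component: V dC/dt = Q(C_in − C).
Rewrite as dC/dt + C/τ = C_in/τ, τ = V/Q = 45.2386 min.
C approaches C_in exponentially: C(t) = C_in + (C₀ − C_in) e^(−t/τ).
C(28.83) = 1.740 + (0.3326 − 1.740)·e^(−28.83/45.2386) = 1.740 + (-1.40740)·0.528724 = 0.995873 g/L.

0.9959 g/L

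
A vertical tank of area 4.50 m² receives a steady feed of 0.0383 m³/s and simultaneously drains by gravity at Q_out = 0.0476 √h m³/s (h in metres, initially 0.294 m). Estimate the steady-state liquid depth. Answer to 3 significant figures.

0.647 m

Level balance: A dh/dt = 0.0383 − 0.0476 √h. Setting dh/dt = 0:
Q_in = 0.0476 √h_ss ⇒ √h_ss = 0.0383/0.0476 = 0.80462.
h_ss = 0.80462² = 0.64742 m. (Since h₀ = 0.294 m < h_ss, the level will rise toward this value.)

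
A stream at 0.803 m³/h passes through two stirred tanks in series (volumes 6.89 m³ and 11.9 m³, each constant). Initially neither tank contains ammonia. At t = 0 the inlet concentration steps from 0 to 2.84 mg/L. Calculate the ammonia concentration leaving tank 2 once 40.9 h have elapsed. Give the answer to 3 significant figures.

2.45 mg/L

Species balance on tank i: dCᵢ/dt = (Cᵢ₋₁ − Cᵢ)/τᵢ with τᵢ = Vᵢ/Q.
τ₁ = 6.89/0.803 = 8.5803 h; τ₂ = 11.9/0.803 = 14.819 h.
Solving the cascade with C₁(0)=C₂(0)=0 gives C₂(t) = C_in[1 − (τ₁ e^(−t/τ₁) − τ₂ e^(−t/τ₂))/(τ₁ − τ₂)].
At t = 40.9: e^(−t/τ₁) = 0.0085082, e^(−t/τ₂) = 0.063299.
C₂ = 2.84·[1 − (8.5803·0.0085082 − 14.819·0.063299)/(-6.2391)] = 2.84·0.86135 = 2.4462 mg/L.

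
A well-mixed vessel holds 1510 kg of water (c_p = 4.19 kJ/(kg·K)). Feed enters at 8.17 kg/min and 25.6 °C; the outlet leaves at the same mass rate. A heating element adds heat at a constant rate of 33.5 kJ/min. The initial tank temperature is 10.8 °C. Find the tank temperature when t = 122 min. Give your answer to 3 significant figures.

18.4 °C

M c_p dT/dt = ṁ c_p (T_in − T) + Q̇.
Rearrange: dT/dt = (T_ss − T)/τ with τ = M/ṁ = 184.82 min and T_ss = T_in + Q̇/(ṁ c_p) = 26.579 °C.
This is linear first-order; T(t) = T_ss + (T₀ − T_ss) e^(−t/τ).
T(122) = 26.579 + (-15.779)·e^(−122/184.82) = 26.579 + (-15.779)·0.51680 = 18.424 °C.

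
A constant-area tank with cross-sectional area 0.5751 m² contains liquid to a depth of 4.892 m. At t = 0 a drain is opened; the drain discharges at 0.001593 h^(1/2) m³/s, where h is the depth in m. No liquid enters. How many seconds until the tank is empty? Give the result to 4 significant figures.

Mass balance (ρ constant): A dh/dt = −0.001593 √h.
This is separable: 2 d(√h)/dt = −0.001593/A, so √h = √h₀ − (0.001593/(2A)) t.
Tank is empty when √h = 0: t_empty = 2A√h₀/0.001593.
t_empty = 2·0.5751·√4.892/0.001593 = 1.15020·2.21179/0.001593 = 1596.98 s.

1597 s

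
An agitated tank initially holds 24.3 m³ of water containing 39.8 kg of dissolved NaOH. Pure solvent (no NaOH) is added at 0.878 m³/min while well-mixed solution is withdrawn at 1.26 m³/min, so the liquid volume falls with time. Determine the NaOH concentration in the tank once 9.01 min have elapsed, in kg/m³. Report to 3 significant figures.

Total volume: dV/dt = Q_in − Q_out = -0.38200 m³/min, so V(t) = 24.3 − 0.38200 t and V(9.01) = 20.858 m³.
No NaOH enters, so dm/dt = −Q_out · (m/V).
Separate: dm/m = −Q_out dt/V(t) ⇒ ln(m/m₀) = −(Q_out/(Q_in−Q_out)) ln(V/V₀).
m = m₀ (V₀/V)^(Q_out/(Q_in−Q_out)) = 39.8 × (24.3/20.858)^(-3.2984) = 24.049 kg.
C = m/V = 24.049/20.858 = 1.1530 kg/m³.

1.15 kg/m³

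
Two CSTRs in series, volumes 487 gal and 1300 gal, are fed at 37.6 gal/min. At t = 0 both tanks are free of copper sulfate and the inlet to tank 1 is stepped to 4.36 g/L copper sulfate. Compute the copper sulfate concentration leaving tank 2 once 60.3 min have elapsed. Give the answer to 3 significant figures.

Time constants: τᵢ = Vᵢ/Q for each well-mixed tank.
τ₁ = 487/37.6 = 12.952 min; τ₂ = 1300/37.6 = 34.574 min.
Solving the cascade with C₁(0)=C₂(0)=0 gives C₂(t) = C_in[1 − (τ₁ e^(−t/τ₁) − τ₂ e^(−t/τ₂))/(τ₁ − τ₂)].
At t = 60.3: e^(−t/τ₁) = 0.0095082, e^(−t/τ₂) = 0.17481.
C₂ = 4.36·[1 − (12.952·0.0095082 − 34.574·0.17481)/(-21.622)] = 4.36·0.72617 = 3.1661 g/L.

3.17 g/L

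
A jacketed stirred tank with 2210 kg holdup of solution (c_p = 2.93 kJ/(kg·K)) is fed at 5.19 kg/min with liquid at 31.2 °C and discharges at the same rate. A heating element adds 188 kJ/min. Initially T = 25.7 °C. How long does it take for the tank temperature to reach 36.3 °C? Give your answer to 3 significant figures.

383 min

M c_p dT/dt = ṁ c_p (T_in − T) + Q̇.
τ = M/ṁ = 425.82 min; T_ss = T_in + Q̇/(ṁ c_p) = 43.563 °C.
T(t) = T_ss + (T₀ − T_ss) e^(−t/τ). Set T = 36.3:
e^(−t/τ) = (36.3 − 43.563)/(25.7 − 43.563) = 0.40659
t = −425.82 · ln(0.40659) = 383.21 min.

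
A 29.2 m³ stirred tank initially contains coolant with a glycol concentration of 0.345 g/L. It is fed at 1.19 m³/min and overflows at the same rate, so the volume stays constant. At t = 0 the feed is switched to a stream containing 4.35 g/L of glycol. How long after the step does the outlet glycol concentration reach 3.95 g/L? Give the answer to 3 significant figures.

Species balance: V dC/dt = Q(C_in − C) ⇒ τ = V/Q = 24.538 min.
C(t) = C_in + (C₀ − C_in) e^(−t/τ). Set C = 3.95 and solve for t:
e^(−t/τ) = (C − C_in)/(C₀ − C_in) = (3.95 − 4.35)/(0.345 − 4.35) = 0.099875
t = −τ ln(…) = 24.538 × 2.3038 = 56.531 min.

56.5 min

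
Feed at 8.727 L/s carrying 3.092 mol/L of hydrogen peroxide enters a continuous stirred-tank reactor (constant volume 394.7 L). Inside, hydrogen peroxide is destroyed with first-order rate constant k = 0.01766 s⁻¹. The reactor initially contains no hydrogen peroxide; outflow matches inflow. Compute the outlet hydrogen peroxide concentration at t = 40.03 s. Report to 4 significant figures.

V dC/dt = Q(C_in − C) − k V C.
This is linear with rate a = Q/V + k = 0.0397705 s⁻¹.
C_ss = Q C_in/(Q + kV) = 1.71900 mol/L; C(t) = C_ss + (C₀ − C_ss) e^(−a t).
C(40.03) = 1.71900 + (-1.71900)·e^(−0.0397705·40.03) = 1.71900 + (-1.71900)·0.203516 = 1.36916 mol/L.

1.369 mol/L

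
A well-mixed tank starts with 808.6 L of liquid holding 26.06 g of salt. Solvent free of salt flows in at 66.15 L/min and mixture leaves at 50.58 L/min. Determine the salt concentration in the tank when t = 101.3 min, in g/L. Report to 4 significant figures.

0.0003249 g/L

Let m(t) be the amount of salt. Volume: V(t) = V₀ + (Q_in − Q_out) t = 808.6 + 15.5700 t; V(101.3) = 2385.84 L.
No salt enters, so dm/dt = −Q_out · (m/V).
Separate: dm/m = −Q_out dt/V(t) ⇒ ln(m/m₀) = −(Q_out/(Q_in−Q_out)) ln(V/V₀).
m = m₀ (V₀/V)^(Q_out/(Q_in−Q_out)) = 26.06 × (808.6/2385.84)^(3.24855) = 0.775270 g.
C = m/V = 0.775270/2385.84 = 0.000324946 g/L.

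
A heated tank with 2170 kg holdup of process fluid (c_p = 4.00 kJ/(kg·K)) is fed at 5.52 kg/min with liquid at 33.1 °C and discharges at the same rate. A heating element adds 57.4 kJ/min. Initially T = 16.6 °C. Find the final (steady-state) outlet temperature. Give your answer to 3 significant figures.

M c_p dT/dt = ṁ c_p (T_in − T) + Q̇.
At steady state dT/dt = 0 ⇒ T_ss = T_in + Q̇/(ṁ c_p) = 33.1 + 57.4/(5.52·4.00) = 35.700 °C.

35.7 °C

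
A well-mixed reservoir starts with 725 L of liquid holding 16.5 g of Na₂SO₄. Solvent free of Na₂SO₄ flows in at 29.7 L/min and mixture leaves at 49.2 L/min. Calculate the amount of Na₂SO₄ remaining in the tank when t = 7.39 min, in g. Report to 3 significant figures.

Total volume: dV/dt = Q_in − Q_out = -19.500 L/min, so V(t) = 725 − 19.500 t and V(7.39) = 580.89 L.
Solute balance: dm/dt = 0 − Q_out C = −Q_out m/V(t).
dm/m = −Q_out dt/(V₀ − 19.500 t); integrating gives ln(m/m₀) = −(Q_out/(Q_in−Q_out)) ln(V/V₀).
m = m₀ (V₀/V)^(Q_out/(Q_in−Q_out)) = 16.5 × (725/580.89)^(-2.5231) = 9.4333 g.

9.43 g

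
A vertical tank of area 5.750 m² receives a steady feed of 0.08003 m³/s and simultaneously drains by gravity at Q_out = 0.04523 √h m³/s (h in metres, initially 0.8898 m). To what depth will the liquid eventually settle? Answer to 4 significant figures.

3.131 m

Accumulation of liquid (constant cross-section A): A dh/dt = Q_in − 0.04523 √h. At steady state dh/dt = 0:
Q_in = 0.04523 √h_ss ⇒ √h_ss = 0.08003/0.04523 = 1.76940.
h_ss = 1.76940² = 3.13078 m. (Since h₀ = 0.8898 m < h_ss, the level will rise toward this value.)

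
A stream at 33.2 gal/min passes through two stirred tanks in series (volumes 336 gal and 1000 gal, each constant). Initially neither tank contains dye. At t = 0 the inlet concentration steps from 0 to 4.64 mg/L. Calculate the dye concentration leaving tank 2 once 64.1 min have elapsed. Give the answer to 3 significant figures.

3.81 mg/L

Time constants: τᵢ = Vᵢ/Q for each well-mixed tank.
τ₁ = 336/33.2 = 10.120 min; τ₂ = 1000/33.2 = 30.120 min.
Solving the cascade with C₁(0)=C₂(0)=0 gives C₂(t) = C_in[1 − (τ₁ e^(−t/τ₁) − τ₂ e^(−t/τ₂))/(τ₁ − τ₂)].
At t = 64.1: e^(−t/τ₁) = 0.0017755, e^(−t/τ₂) = 0.11906.
C₂ = 4.64·[1 − (10.120·0.0017755 − 30.120·0.11906)/(-20.000)] = 4.64·0.82159 = 3.8122 mg/L.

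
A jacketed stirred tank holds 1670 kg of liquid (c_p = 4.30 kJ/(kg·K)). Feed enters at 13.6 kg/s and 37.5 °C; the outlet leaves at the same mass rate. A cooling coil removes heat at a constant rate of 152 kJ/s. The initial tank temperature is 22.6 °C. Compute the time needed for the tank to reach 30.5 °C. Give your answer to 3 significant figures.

126 s

Energy balance: M c_p dT/dt = ṁ c_p (T_in − T) − 152.
τ = M/ṁ = 122.79 s; T_ss = T_in − Q̇/(ṁ c_p) = 34.901 °C.
T(t) = T_ss + (T₀ − T_ss) e^(−t/τ). Set T = 30.5:
e^(−t/τ) = (30.5 − 34.901)/(22.6 − 34.901) = 0.35777
t = −122.79 · ln(0.35777) = 126.22 s.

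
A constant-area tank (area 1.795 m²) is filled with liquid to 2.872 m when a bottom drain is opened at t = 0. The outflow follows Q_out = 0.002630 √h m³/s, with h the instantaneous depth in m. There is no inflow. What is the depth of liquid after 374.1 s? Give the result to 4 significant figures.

2.018 m

With no inflow, A dh/dt = −0.002630 √h.
∫ h^(−1/2) dh = −(0.002630/A) ∫ dt, giving 2√h = 2√h₀ − (0.002630/A) t.
√h = √2.872 − 0.002630·374.1/(2·1.795) = 1.69470 − 0.274062 = 1.42064.
h = 1.42064² = 2.01821 m.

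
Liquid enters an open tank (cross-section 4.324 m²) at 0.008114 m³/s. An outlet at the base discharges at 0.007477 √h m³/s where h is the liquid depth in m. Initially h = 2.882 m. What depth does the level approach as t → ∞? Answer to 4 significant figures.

Accumulation of liquid (constant cross-section A): A dh/dt = Q_in − 0.007477 √h. At steady state dh/dt = 0:
Q_in = 0.007477 √h_ss ⇒ √h_ss = 0.008114/0.007477 = 1.08519.
h_ss = 1.08519² = 1.17765 m. (Since h₀ = 2.882 m > h_ss, the level will fall toward this value.)

1.178 m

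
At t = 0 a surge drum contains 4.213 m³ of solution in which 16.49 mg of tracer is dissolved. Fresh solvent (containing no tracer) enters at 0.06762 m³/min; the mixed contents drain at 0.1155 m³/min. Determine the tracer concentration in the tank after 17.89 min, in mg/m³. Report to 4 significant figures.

2.839 mg/m³

Let m(t) be the amount of tracer. Volume: V(t) = V₀ + (Q_in − Q_out) t = 4.213 − 0.0478800 t; V(17.89) = 3.35643 m³.
No tracer enters, so dm/dt = −Q_out · (m/V).
dm/m = −Q_out dt/(V₀ − 0.0478800 t); integrating gives ln(m/m₀) = −(Q_out/(Q_in−Q_out)) ln(V/V₀).
m = m₀ (V₀/V)^(Q_out/(Q_in−Q_out)) = 16.49 × (4.213/3.35643)^(-2.41228) = 9.53003 mg.
C = m/V = 9.53003/3.35643 = 2.83934 mg/m³.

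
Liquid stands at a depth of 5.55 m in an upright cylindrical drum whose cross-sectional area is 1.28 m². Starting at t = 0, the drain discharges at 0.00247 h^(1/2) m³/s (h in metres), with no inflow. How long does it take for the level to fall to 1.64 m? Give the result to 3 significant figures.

1110 s

Volume balance on the tank: A dh/dt = −0.00247 √h.
∫ h^(−1/2) dh = −(0.00247/A) ∫ dt, giving 2√h = 2√h₀ − (0.00247/A) t.
t = 2A(√h₀ − √h)/0.00247 = 2·1.28·(√5.55 − √1.64)/0.00247
  = 2.5600 × (2.3558 − 1.2806) / 0.00247 = 1114.4 s.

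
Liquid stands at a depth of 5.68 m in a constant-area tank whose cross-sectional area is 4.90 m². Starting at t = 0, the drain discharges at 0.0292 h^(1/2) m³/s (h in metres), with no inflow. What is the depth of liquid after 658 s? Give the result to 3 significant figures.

A dh/dt = −Q_out = −0.0292 √h.
Separate and integrate: 2(√h − √h₀) = −(0.0292/A) t.
√h = √5.68 − 0.0292·658/(2·4.90) = 2.3833 − 1.9606 = 0.42270.
h = 0.42270² = 0.17868 m.

0.179 m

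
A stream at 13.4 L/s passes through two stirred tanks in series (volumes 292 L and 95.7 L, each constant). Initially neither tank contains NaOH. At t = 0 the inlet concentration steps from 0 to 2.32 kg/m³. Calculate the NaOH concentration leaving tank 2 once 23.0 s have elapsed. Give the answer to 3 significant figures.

Time constants: τᵢ = Vᵢ/Q for each well-mixed tank.
τ₁ = 292/13.4 = 21.791 s; τ₂ = 95.7/13.4 = 7.1418 s.
Tank 1: C₁ = C_in(1 − e^(−t/τ₁)). Tank 2 (τ₁ ≠ τ₂): C₂ = C_in[1 − (τ₁ e^(−t/τ₁) − τ₂ e^(−t/τ₂))/(τ₁ − τ₂)].
At t = 23.0: e^(−t/τ₁) = 0.34803, e^(−t/τ₂) = 0.039936.
C₂ = 2.32·[1 − (21.791·0.34803 − 7.1418·0.039936)/(14.649)] = 2.32·0.50177 = 1.1641 kg/m³.

1.16 kg/m³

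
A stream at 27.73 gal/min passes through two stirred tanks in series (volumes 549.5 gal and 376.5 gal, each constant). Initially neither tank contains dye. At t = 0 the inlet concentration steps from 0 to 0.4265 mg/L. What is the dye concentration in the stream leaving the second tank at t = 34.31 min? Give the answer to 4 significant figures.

Each tank obeys Vᵢ dCᵢ/dt = Q(Cᵢ₋₁ − Cᵢ), so τᵢ = Vᵢ/Q.
τ₁ = 549.5/27.73 = 19.8161 min; τ₂ = 376.5/27.73 = 13.5774 min.
Solving the cascade with C₁(0)=C₂(0)=0 gives C₂(t) = C_in[1 − (τ₁ e^(−t/τ₁) − τ₂ e^(−t/τ₂))/(τ₁ − τ₂)].
At t = 34.31: e^(−t/τ₁) = 0.177033, e^(−t/τ₂) = 0.0798982.
C₂ = 0.4265·[1 − (19.8161·0.177033 − 13.5774·0.0798982)/(6.23873)] = 0.4265·0.611574 = 0.260836 mg/L.

0.2608 mg/L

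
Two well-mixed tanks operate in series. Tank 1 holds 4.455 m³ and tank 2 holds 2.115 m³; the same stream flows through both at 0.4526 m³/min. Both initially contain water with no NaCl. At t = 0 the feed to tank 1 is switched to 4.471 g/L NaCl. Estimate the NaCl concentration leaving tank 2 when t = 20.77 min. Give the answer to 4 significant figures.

Each tank obeys Vᵢ dCᵢ/dt = Q(Cᵢ₋₁ − Cᵢ), so τᵢ = Vᵢ/Q.
τ₁ = 4.455/0.4526 = 9.84313 min; τ₂ = 2.115/0.4526 = 4.67300 min.
Solving the cascade with C₁(0)=C₂(0)=0 gives C₂(t) = C_in[1 − (τ₁ e^(−t/τ₁) − τ₂ e^(−t/τ₂))/(τ₁ − τ₂)].
At t = 20.77: e^(−t/τ₁) = 0.121226, e^(−t/τ₂) = 0.0117408.
C₂ = 4.471·[1 − (9.84313·0.121226 − 4.67300·0.0117408)/(5.17013)] = 4.471·0.779817 = 3.48656 g/L.

3.487 g/L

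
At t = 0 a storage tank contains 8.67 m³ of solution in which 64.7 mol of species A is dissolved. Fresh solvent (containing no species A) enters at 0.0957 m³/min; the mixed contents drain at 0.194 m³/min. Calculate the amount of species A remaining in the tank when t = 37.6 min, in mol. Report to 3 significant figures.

Total volume: dV/dt = Q_in − Q_out = -0.098300 m³/min, so V(t) = 8.67 − 0.098300 t and V(37.6) = 4.9739 m³.
Species balance (pure solvent in): dm/dt = −Q_out · m/V(t).
dm/m = −Q_out dt/(V₀ − 0.098300 t); integrating gives ln(m/m₀) = −(Q_out/(Q_in−Q_out)) ln(V/V₀).
m = m₀ (V₀/V)^(Q_out/(Q_in−Q_out)) = 64.7 × (8.67/4.9739)^(-1.9736) = 21.610 mol.

21.6 mol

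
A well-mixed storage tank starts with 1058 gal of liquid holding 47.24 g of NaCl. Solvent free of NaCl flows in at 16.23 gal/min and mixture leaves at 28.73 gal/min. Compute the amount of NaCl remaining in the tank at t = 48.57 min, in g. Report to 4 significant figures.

Let m(t) be the amount of NaCl. Volume: V(t) = V₀ + (Q_in − Q_out) t = 1058 − 12.5000 t; V(48.57) = 450.875 gal.
Species balance (pure solvent in): dm/dt = −Q_out · m/V(t).
dm/m = −Q_out dt/(V₀ − 12.5000 t); integrating gives ln(m/m₀) = −(Q_out/(Q_in−Q_out)) ln(V/V₀).
m = m₀ (V₀/V)^(Q_out/(Q_in−Q_out)) = 47.24 × (1058/450.875)^(-2.29840) = 6.65142 g.

6.651 g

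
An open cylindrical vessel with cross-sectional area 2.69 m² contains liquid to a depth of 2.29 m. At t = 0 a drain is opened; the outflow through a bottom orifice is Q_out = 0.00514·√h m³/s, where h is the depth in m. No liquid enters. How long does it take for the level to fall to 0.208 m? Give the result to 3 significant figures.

1110 s

With no inflow, A dh/dt = −0.00514 √h.
Separate and integrate: 2(√h − √h₀) = −(0.00514/A) t.
t = 2A(√h₀ − √h)/0.00514 = 2·2.69·(√2.29 − √0.208)/0.00514
  = 5.3800 × (1.5133 − 0.45607) / 0.00514 = 1106.6 s.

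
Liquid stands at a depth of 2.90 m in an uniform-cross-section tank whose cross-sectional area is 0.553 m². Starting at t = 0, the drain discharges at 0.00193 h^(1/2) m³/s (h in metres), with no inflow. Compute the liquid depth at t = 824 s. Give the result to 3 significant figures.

A dh/dt = −Q_out = −0.00193 √h.
Separate and integrate: 2(√h − √h₀) = −(0.00193/A) t.
√h = √2.90 − 0.00193·824/(2·0.553) = 1.7029 − 1.4379 = 0.26504.
h = 0.26504² = 0.070244 m.

0.0702 m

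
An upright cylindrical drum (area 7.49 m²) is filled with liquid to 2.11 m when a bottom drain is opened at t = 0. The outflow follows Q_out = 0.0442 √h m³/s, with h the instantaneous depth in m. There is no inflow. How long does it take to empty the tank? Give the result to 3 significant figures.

492 s

With no inflow, A dh/dt = −0.0442 √h.
Separate and integrate: 2(√h − √h₀) = −(0.0442/A) t.
Tank is empty when √h = 0: t_empty = 2A√h₀/0.0442.
t_empty = 2·7.49·√2.11/0.0442 = 14.980·1.4526/0.0442 = 492.30 s.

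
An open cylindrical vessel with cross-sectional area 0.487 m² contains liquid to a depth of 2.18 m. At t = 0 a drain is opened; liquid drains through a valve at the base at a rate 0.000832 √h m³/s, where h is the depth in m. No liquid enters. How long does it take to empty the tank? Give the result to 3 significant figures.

Mass balance (ρ constant): A dh/dt = −0.000832 √h.
∫ h^(−1/2) dh = −(0.000832/A) ∫ dt, giving 2√h = 2√h₀ − (0.000832/A) t.
Set h = 0: 2√h₀ = (0.000832/A) t_empty ⇒ t_empty = 2A√h₀/0.000832.
t_empty = 2·0.487·√2.18/0.000832 = 0.97400·1.4765/0.000832 = 1728.5 s.

1730 s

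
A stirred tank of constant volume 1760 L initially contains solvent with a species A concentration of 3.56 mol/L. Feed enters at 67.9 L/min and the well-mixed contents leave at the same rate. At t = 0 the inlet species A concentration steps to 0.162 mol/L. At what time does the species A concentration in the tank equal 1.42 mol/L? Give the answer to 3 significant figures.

Species balance on the tank: V dC/dt = Q(C_in − C), so τ = V/Q = 25.920 min.
C(t) = C_in + (C₀ − C_in) e^(−t/τ). Set C = 1.42 and solve for t:
e^(−t/τ) = (C − C_in)/(C₀ − C_in) = (1.42 − 0.162)/(3.56 − 0.162) = 0.37022
t = −τ ln(…) = 25.920 × 0.99366 = 25.756 min.

25.8 min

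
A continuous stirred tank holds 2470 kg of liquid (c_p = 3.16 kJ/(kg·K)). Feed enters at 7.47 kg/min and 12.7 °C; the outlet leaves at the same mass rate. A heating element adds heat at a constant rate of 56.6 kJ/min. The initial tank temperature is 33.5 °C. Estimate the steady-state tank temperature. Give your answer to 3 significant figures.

M c_p dT/dt = ṁ c_p (T_in − T) + Q̇.
At steady state dT/dt = 0 ⇒ T_ss = T_in + Q̇/(ṁ c_p) = 12.7 + 56.6/(7.47·3.16) = 15.098 °C.

15.1 °C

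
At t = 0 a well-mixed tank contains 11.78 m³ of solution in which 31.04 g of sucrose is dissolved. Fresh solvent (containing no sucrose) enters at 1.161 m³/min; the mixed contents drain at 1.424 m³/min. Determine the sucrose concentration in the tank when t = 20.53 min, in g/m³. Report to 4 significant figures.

Let m(t) be the amount of sucrose. Volume: V(t) = V₀ + (Q_in − Q_out) t = 11.78 − 0.263000 t; V(20.53) = 6.38061 m³.
Species balance (pure solvent in): dm/dt = −Q_out · m/V(t).
Separate: dm/m = −Q_out dt/V(t) ⇒ ln(m/m₀) = −(Q_out/(Q_in−Q_out)) ln(V/V₀).
m = m₀ (V₀/V)^(Q_out/(Q_in−Q_out)) = 31.04 × (11.78/6.38061)^(-5.41445) = 1.12239 g.
C = m/V = 1.12239/6.38061 = 0.175907 g/m³.

0.1759 g/m³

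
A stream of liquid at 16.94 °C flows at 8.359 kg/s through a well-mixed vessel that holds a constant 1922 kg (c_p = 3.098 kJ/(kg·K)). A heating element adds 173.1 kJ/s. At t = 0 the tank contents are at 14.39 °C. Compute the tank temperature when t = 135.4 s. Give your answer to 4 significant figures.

18.50 °C

M c_p dT/dt = ṁ c_p (T_in − T) + Q̇.
Rearrange: dT/dt = (T_ss − T)/τ with τ = M/ṁ = 229.932 s and T_ss = T_in + Q̇/(ṁ c_p) = 23.6244 °C.
T approaches T_ss exponentially: T(t) = T_ss + (T₀ − T_ss) e^(−t/τ).
T(135.4) = 23.6244 + (-9.23438)·e^(−135.4/229.932) = 23.6244 + (-9.23438)·0.554954 = 18.4997 °C.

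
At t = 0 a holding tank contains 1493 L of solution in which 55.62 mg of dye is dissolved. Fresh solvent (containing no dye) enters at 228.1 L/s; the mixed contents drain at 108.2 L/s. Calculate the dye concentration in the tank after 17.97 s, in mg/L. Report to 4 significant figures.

0.006810 mg/L

Let m(t) be the amount of dye. Volume: V(t) = V₀ + (Q_in − Q_out) t = 1493 + 119.900 t; V(17.97) = 3647.60 L.
Species balance (pure solvent in): dm/dt = −Q_out · m/V(t).
Separate: dm/m = −Q_out dt/V(t) ⇒ ln(m/m₀) = −(Q_out/(Q_in−Q_out)) ln(V/V₀).
m = m₀ (V₀/V)^(Q_out/(Q_in−Q_out)) = 55.62 × (1493/3647.60)^(0.902419) = 24.8393 mg.
C = m/V = 24.8393/3647.60 = 0.00680976 mg/L.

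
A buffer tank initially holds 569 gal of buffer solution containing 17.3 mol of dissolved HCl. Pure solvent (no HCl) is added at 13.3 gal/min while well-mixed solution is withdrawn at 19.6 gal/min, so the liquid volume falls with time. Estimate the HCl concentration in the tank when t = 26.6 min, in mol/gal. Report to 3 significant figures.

0.0146 mol/gal

Let m(t) be the amount of HCl. Volume: V(t) = V₀ + (Q_in − Q_out) t = 569 − 6.3000 t; V(26.6) = 401.42 gal.
No HCl enters, so dm/dt = −Q_out · (m/V).
dm/m = −Q_out dt/(V₀ − 6.3000 t); integrating gives ln(m/m₀) = −(Q_out/(Q_in−Q_out)) ln(V/V₀).
m = m₀ (V₀/V)^(Q_out/(Q_in−Q_out)) = 17.3 × (569/401.42)^(-3.1111) = 5.8435 mol.
C = m/V = 5.8435/401.42 = 0.014557 mol/gal.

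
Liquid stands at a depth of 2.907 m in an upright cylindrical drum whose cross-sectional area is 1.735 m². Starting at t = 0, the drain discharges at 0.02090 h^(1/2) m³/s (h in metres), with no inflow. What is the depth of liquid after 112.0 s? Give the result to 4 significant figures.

With no inflow, A dh/dt = −0.02090 √h.
∫ h^(−1/2) dh = −(0.02090/A) ∫ dt, giving 2√h = 2√h₀ − (0.02090/A) t.
√h = √2.907 − 0.02090·112.0/(2·1.735) = 1.70499 − 0.674582 = 1.03041.
h = 1.03041² = 1.06175 m.

1.062 m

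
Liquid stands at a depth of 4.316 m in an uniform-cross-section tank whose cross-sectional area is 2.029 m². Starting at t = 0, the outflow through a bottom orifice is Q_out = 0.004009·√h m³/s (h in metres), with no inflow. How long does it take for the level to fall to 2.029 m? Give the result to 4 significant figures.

A dh/dt = −Q_out = −0.004009 √h.
This is separable: 2 d(√h)/dt = −0.004009/A, so √h = √h₀ − (0.004009/(2A)) t.
t = 2A(√h₀ − √h)/0.004009 = 2·2.029·(√4.316 − √2.029)/0.004009
  = 4.05800 × (2.07750 − 1.42443) / 0.004009 = 661.051 s.

661.1 s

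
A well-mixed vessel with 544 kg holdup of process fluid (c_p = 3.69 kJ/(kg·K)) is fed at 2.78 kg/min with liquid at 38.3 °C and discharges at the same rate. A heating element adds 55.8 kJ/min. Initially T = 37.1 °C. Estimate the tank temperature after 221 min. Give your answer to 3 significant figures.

41.6 °C

M c_p dT/dt = ṁ c_p (T_in − T) + Q̇.
Rearrange: dT/dt = (T_ss − T)/τ with τ = M/ṁ = 195.68 min and T_ss = T_in + Q̇/(ṁ c_p) = 43.740 °C.
Integrating: T(t) = T_ss + (T₀ − T_ss) e^(−t/τ).
T(221) = 43.740 + (-6.6396)·e^(−221/195.68) = 43.740 + (-6.6396)·0.32324 = 41.593 °C.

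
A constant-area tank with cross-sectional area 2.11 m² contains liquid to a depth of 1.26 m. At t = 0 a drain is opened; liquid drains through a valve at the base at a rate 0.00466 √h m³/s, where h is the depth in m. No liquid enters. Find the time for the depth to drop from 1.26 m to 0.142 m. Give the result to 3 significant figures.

675 s

Accumulation of liquid (constant cross-section A): A dh/dt = −0.00466 √h.
Separate and integrate: 2(√h − √h₀) = −(0.00466/A) t.
t = 2A(√h₀ − √h)/0.00466 = 2·2.11·(√1.26 − √0.142)/0.00466
  = 4.2200 × (1.1225 − 0.37683) / 0.00466 = 675.26 s.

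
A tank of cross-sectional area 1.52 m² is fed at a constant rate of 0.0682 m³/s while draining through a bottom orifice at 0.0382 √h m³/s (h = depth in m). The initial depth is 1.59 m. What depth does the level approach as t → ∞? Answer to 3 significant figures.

3.19 m

A dh/dt = Q_in − 0.0382 √h. Steady state requires inflow = outflow:
Q_in = 0.0382 √h_ss ⇒ √h_ss = 0.0682/0.0382 = 1.7853.
h_ss = 1.7853² = 3.1874 m. (Since h₀ = 1.59 m < h_ss, the level will rise toward this value.)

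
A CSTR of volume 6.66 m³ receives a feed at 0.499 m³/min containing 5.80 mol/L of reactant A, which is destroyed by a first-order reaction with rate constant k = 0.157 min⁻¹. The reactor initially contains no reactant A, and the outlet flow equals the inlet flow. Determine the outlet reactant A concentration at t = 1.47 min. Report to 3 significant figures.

V dC/dt = Q(C_in − C) − k V C.
This is linear with rate a = Q/V + k = 0.23192 min⁻¹.
C_ss = Q C_in/(Q + kV) = 1.8737 mol/L; C(t) = C_ss + (C₀ − C_ss) e^(−a t).
C(1.47) = 1.8737 + (-1.8737)·e^(−0.23192·1.47) = 1.8737 + (-1.8737)·0.71111 = 0.54130 mol/L.

0.541 mol/L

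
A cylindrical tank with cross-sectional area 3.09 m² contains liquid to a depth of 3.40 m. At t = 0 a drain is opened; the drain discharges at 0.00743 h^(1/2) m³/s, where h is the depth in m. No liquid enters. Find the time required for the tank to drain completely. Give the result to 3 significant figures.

1530 s

With no inflow, A dh/dt = −0.00743 √h.
Separate and integrate: 2(√h − √h₀) = −(0.00743/A) t.
Set h = 0: 2√h₀ = (0.00743/A) t_empty ⇒ t_empty = 2A√h₀/0.00743.
t_empty = 2·3.09·√3.40/0.00743 = 6.1800·1.8439/0.00743 = 1533.7 s.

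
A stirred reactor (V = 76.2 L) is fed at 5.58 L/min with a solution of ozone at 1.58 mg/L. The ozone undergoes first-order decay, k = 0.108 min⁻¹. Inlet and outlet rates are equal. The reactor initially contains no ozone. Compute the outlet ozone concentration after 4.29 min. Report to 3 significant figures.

0.345 mg/L

Accumulation = in − out − consumed: V dC/dt = Q C_in − Q C − k V C.
dC/dt = (Q/V) C_in − (Q/V + k) C; effective rate a = Q/V + k = 0.073228 + 0.108 = 0.18123 min⁻¹.
C_ss = Q C_in/(Q + kV) = 0.63843 mg/L; C(t) = C_ss + (C₀ − C_ss) e^(−a t).
C(4.29) = 0.63843 + (-0.63843)·e^(−0.18123·4.29) = 0.63843 + (-0.63843)·0.45957 = 0.34503 mg/L.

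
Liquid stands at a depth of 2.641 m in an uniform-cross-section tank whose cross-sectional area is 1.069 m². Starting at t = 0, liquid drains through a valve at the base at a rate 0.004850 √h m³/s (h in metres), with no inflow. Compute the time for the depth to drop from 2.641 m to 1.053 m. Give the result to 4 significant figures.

With no inflow, A dh/dt = −0.004850 √h.
This is separable: 2 d(√h)/dt = −0.004850/A, so √h = √h₀ − (0.004850/(2A)) t.
t = 2A(√h₀ − √h)/0.004850 = 2·1.069·(√2.641 − √1.053)/0.004850
  = 2.13800 × (1.62512 − 1.02616) / 0.004850 = 264.035 s.

264.0 s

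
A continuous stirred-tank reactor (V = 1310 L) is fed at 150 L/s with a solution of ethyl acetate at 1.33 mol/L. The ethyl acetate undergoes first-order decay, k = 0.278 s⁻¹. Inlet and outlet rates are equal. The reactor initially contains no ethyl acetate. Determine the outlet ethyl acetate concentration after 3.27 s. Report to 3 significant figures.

0.280 mol/L

Accumulation = in − out − consumed: V dC/dt = Q C_in − Q C − k V C.
This is linear with rate a = Q/V + k = 0.39250 s⁻¹.
C_ss = Q C_in/(Q + kV) = 0.38800 mol/L; C(t) = C_ss + (C₀ − C_ss) e^(−a t).
C(3.27) = 0.38800 + (-0.38800)·e^(−0.39250·3.27) = 0.38800 + (-0.38800)·0.27707 = 0.28049 mol/L.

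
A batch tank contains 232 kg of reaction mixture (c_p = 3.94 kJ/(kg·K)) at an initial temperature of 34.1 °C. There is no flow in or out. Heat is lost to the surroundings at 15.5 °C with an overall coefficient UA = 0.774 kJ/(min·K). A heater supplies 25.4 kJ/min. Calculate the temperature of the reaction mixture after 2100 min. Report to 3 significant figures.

45.9 °C

Lumped-capacitance energy balance: M c_p dT/dt = UA(T_amb − T) + Q̇.
dT/dt = (T_ss − T)/τ with T_ss = T_amb + Q̇/UA = 15.5 + 25.4/0.774 = 48.317 °C, τ = M c_p/UA = 232·3.94/0.774 = 1181.0 min.
T approaches T_ss exponentially: T(t) = T_ss + (T₀ − T_ss) e^(−t/τ).
T(2100) = 48.317 + (-14.217)·0.16895 = 45.915 °C.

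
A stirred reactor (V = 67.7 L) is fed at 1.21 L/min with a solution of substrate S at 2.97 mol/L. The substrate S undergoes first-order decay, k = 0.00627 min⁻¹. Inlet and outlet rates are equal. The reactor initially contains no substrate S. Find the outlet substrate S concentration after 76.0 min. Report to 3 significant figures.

1.85 mol/L

Species balance: V dC/dt = Q C_in − Q C − k V C.
dC/dt = (Q/V) C_in − (Q/V + k) C; effective rate a = Q/V + k = 0.017873 + 0.00627 = 0.024143 min⁻¹.
C_ss = Q C_in/(Q + kV) = 2.1987 mol/L; C(t) = C_ss + (C₀ − C_ss) e^(−a t).
C(76.0) = 2.1987 + (-2.1987)·e^(−0.024143·76.0) = 2.1987 + (-2.1987)·0.15963 = 1.8477 mol/L.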